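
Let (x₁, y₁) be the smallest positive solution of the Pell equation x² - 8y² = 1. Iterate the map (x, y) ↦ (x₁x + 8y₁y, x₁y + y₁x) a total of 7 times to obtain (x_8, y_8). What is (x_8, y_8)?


Step 1: Find the fundamental solution (x₁, y₁) of x² - 8y² = 1.
  Expand √8 as a continued fraction. a₀ = ⌊√8⌋ = 2; iterate m_{k+1} = d_k·a_k − m_k, d_{k+1} = (8 − m_{k+1}²)/d_k, a_{k+1} = ⌊(a₀ + m_{k+1})/d_{k+1}⌋ (starting m₀ = 0, d₀ = 1), with convergents p_k = a_k·p_{k-1} + p_{k-2}, q_k = a_k·q_{k-1} + q_{k-2} (p₋₁ = 1, q₋₁ = 0):
  k = 0: a₀ = 2; p₀/q₀ = 2/1; p₀² − 8·q₀² = 4 − 8 = -4.
  k = 1: m = 2, d = 4, a = ⌊(2 + 2)/4⌋ = 1; p/q = (1·2 + 1)/(1·1 + 0) = 3/1; p² − 8·q² = 9 − 8 = 1.
  The first convergent with p² − 8·q² = 1 gives the fundamental solution (x₁, y₁) = (3, 1).
Step 2: Apply the recurrence (x_{n+1}, y_{n+1}) = (x₁x_n + 8y₁y_n, x₁y_n + y₁x_n) repeatedly.
  From (x_1, y_1) = (3, 1): x_2 = 3·3 + 8·1·1 = 17; y_2 = 3·1 + 1·3 = 6.
  From (x_2, y_2) = (17, 6): x_3 = 3·17 + 8·1·6 = 99; y_3 = 3·6 + 1·17 = 35.
  From (x_3, y_3) = (99, 35): x_4 = 3·99 + 8·1·35 = 577; y_4 = 3·35 + 1·99 = 204.
  From (x_4, y_4) = (577, 204): x_5 = 3·577 + 8·1·204 = 3363; y_5 = 3·204 + 1·577 = 1189.
  From (x_5, y_5) = (3363, 1189): x_6 = 3·3363 + 8·1·1189 = 19601; y_6 = 3·1189 + 1·3363 = 6930.
  From (x_6, y_6) = (19601, 6930): x_7 = 3·19601 + 8·1·6930 = 114243; y_7 = 3·6930 + 1·19601 = 40391.
  From (x_7, y_7) = (114243, 40391): x_8 = 3·114243 + 8·1·40391 = 665857; y_8 = 3·40391 + 1·114243 = 235416.
Step 3: Verify x_8² - 8·y_8² = 443365544449 - 443365544448 = 1 (should be 1). ✓

(x_1, y_1) = (3, 1); (x_8, y_8) = (665857, 235416).


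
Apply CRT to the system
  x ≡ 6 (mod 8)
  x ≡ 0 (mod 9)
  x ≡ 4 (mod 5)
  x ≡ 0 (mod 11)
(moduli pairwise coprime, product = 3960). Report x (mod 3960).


Product of moduli M = 8 · 9 · 5 · 11 = 3960.
Merge one congruence at a time:
  Start: x ≡ 6 (mod 8).
  Combine with x ≡ 0 (mod 9); new modulus lcm = 72.
    Write x = 6 + 8·t and substitute into x ≡ 0 (mod 9): 8·t ≡ 0 − 6 = -6 (mod 9).
    Reduce coefficients mod 9: 8·t ≡ 3 (mod 9).
    The inverse of 8 mod 9 is 8 (since 8·8 = 64 = 7·9 + 1), so t ≡ 8·3 = 24 ≡ 6 (mod 9).
    Then x = 6 + 8·6 = 54, valid modulo lcm(8, 9) = 72: x ≡ 54 (mod 72).
  Combine with x ≡ 4 (mod 5); new modulus lcm = 360.
    Write x = 54 + 72·t and substitute into x ≡ 4 (mod 5): 72·t ≡ 4 − 54 = -50 (mod 5).
    Reduce coefficients mod 5: 2·t ≡ 0 (mod 5).
    The inverse of 2 mod 5 is 3 (since 2·3 = 6 = 1·5 + 1), so t ≡ 3·0 = 0 ≡ 0 (mod 5).
    Then x = 54 + 72·0 = 54, valid modulo lcm(72, 5) = 360: x ≡ 54 (mod 360).
  Combine with x ≡ 0 (mod 11); new modulus lcm = 3960.
    Write x = 54 + 360·t and substitute into x ≡ 0 (mod 11): 360·t ≡ 0 − 54 = -54 (mod 11).
    Reduce coefficients mod 11: 8·t ≡ 1 (mod 11).
    The inverse of 8 mod 11 is 7 (since 8·7 = 56 = 5·11 + 1), so t ≡ 7·1 = 7 ≡ 7 (mod 11).
    Then x = 54 + 360·7 = 2574, valid modulo lcm(360, 11) = 3960: x ≡ 2574 (mod 3960).
Verify against each original: 2574 mod 8 = 6, 2574 mod 9 = 0, 2574 mod 5 = 4, 2574 mod 11 = 0.

x ≡ 2574 (mod 3960).


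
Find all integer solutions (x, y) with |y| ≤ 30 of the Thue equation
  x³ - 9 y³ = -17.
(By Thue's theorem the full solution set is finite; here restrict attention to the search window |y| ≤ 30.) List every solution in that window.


The equation is x³ - 9y³ = -17. For fixed y, x³ = 9·y³ − 17, so a solution requires the RHS to be a perfect cube.
Strategy: iterate y from -30 to 30, compute RHS = 9·y³ − 17, and check whether it is a (positive or negative) perfect cube.
Check small values of y:
  y = 0: RHS = -17 is not a perfect cube.
  y = 1: RHS = -8 = (-2)³ ⇒ x = -2 works.
  y = -1: RHS = -26 is not a perfect cube.
  y = 2: RHS = 55 is not a perfect cube.
  y = -2: RHS = -89 is not a perfect cube.
  y = 3: RHS = 226 is not a perfect cube.
  y = -3: RHS = -260 is not a perfect cube.
Continuing, at y = 25: RHS = 140608 = (52)³ ⇒ x = 52 works.
Searching the remaining y in |y| ≤ 30 finds no further solutions.
Collected solutions: (-2, 1), (52, 25).

Solutions (with |y| ≤ 30): (-2, 1), (52, 25).


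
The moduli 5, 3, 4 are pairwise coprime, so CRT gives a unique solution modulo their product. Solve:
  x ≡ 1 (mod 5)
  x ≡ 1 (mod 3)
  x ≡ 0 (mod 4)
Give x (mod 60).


Moduli 5, 3, 4 are pairwise coprime; by CRT there is a unique solution modulo M = 5 · 3 · 4 = 60.
Solve pairwise, accumulating the modulus:
  Start with x ≡ 1 (mod 5).
  Combine with x ≡ 1 (mod 3): since gcd(5, 3) = 1, we get a unique residue mod 15.
    Write x = 1 + 5·t and substitute into x ≡ 1 (mod 3): 5·t ≡ 1 − 1 = 0 (mod 3).
    Reduce coefficients mod 3: 2·t ≡ 0 (mod 3).
    The inverse of 2 mod 3 is 2 (since 2·2 = 4 = 1·3 + 1), so t ≡ 2·0 = 0 ≡ 0 (mod 3).
    Then x = 1 + 5·0 = 1, valid modulo lcm(5, 3) = 15: x ≡ 1 (mod 15).
  Combine with x ≡ 0 (mod 4): since gcd(15, 4) = 1, we get a unique residue mod 60.
    Write x = 1 + 15·t and substitute into x ≡ 0 (mod 4): 15·t ≡ 0 − 1 = -1 (mod 4).
    Reduce coefficients mod 4: 3·t ≡ 3 (mod 4).
    The inverse of 3 mod 4 is 3 (since 3·3 = 9 = 2·4 + 1), so t ≡ 3·3 = 9 ≡ 1 (mod 4).
    Then x = 1 + 15·1 = 16, valid modulo lcm(15, 4) = 60: x ≡ 16 (mod 60).
Verify: 16 mod 5 = 1 ✓, 16 mod 3 = 1 ✓, 16 mod 4 = 0 ✓.

x ≡ 16 (mod 60).


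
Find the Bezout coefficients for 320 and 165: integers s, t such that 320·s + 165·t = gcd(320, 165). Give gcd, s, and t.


Euclidean algorithm on (320, 165) — divide until remainder is 0:
  320 = 1 · 165 + 155
  165 = 1 · 155 + 10
  155 = 15 · 10 + 5
  10 = 2 · 5 + 0
gcd(320, 165) = 5.
Track Bezout coefficients alongside the remainders: start with r₀ = 320 = a·1 + b·0 (s = 1, t = 0) and r₁ = 165 = a·0 + b·1 (s = 0, t = 1); each new remainder r_{k+1} = r_{k-1} − q_k·r_k inherits s_{k+1} = s_{k-1} − q_k·s_k, t_{k+1} = t_{k-1} − q_k·t_k, so r_k = a·s_k + b·t_k at every step:
  q = 1: r = 155, s = 1 − 1·0 = 1, t = 0 − 1·1 = -1  (check: 320·1 + 165·(-1) = 155)
  q = 1: r = 10, s = 0 − 1·1 = -1, t = 1 − 1·(-1) = 2  (check: 320·(-1) + 165·2 = 10)
  q = 15: r = 5, s = 1 − 15·(-1) = 16, t = -1 − 15·2 = -31  (check: 320·16 + 165·(-31) = 5)
The row with r = 5 (the gcd) gives the Bezout coefficients s = 16, t = -31.
Result: 320 · (16) + 165 · (-31) = 5.

gcd(320, 165) = 5; s = 16, t = -31 (check: 320·16 + 165·(-31) = 5).


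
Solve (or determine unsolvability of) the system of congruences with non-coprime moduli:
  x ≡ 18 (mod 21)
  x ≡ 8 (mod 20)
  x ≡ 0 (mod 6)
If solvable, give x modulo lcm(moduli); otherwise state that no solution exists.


Moduli 21, 20, 6 are not pairwise coprime, so CRT works modulo lcm(m_i) when all pairwise compatibility conditions hold.
Pairwise compatibility: gcd(m_i, m_j) must divide a_i - a_j for every pair.
Merge one congruence at a time:
  Start: x ≡ 18 (mod 21).
  Combine with x ≡ 8 (mod 20): gcd(21, 20) = 1; 8 - 18 = -10, which IS divisible by 1, so compatible.
    Write x = 18 + 21·t and substitute into x ≡ 8 (mod 20): 21·t ≡ 8 − 18 = -10 (mod 20).
    Reduce coefficients mod 20: 1·t ≡ 10 (mod 20).
    So t ≡ 10 (mod 20).
    Then x = 18 + 21·10 = 228, valid modulo lcm(21, 20) = 420: x ≡ 228 (mod 420).
  Combine with x ≡ 0 (mod 6): gcd(420, 6) = 6; 0 - 228 = -228, which IS divisible by 6, so compatible.
    Write x = 228 + 420·t and substitute into x ≡ 0 (mod 6): 420·t ≡ 0 − 228 = -228 (mod 6).
    Divide the congruence (and modulus) by g = 6: 70·t ≡ -38 (mod 1).
    Modulo 1 every t works; take t = 0.
    Then x = 228 + 420·0 = 228, valid modulo lcm(420, 6) = 420: x ≡ 228 (mod 420).
Verify: 228 mod 21 = 18, 228 mod 20 = 8, 228 mod 6 = 0.

x ≡ 228 (mod 420).


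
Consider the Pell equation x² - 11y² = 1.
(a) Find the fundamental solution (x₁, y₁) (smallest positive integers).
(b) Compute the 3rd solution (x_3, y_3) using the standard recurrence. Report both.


Step 1: Find the fundamental solution (x₁, y₁) of x² - 11y² = 1.
  Expand √11 as a continued fraction. a₀ = ⌊√11⌋ = 3; iterate m_{k+1} = d_k·a_k − m_k, d_{k+1} = (11 − m_{k+1}²)/d_k, a_{k+1} = ⌊(a₀ + m_{k+1})/d_{k+1}⌋ (starting m₀ = 0, d₀ = 1), with convergents p_k = a_k·p_{k-1} + p_{k-2}, q_k = a_k·q_{k-1} + q_{k-2} (p₋₁ = 1, q₋₁ = 0):
  k = 0: a₀ = 3; p₀/q₀ = 3/1; p₀² − 11·q₀² = 9 − 11 = -2.
  k = 1: m = 3, d = 2, a = ⌊(3 + 3)/2⌋ = 3; p/q = (3·3 + 1)/(3·1 + 0) = 10/3; p² − 11·q² = 100 − 99 = 1.
  The first convergent with p² − 11·q² = 1 gives the fundamental solution (x₁, y₁) = (10, 3).
Step 2: Apply the recurrence (x_{n+1}, y_{n+1}) = (x₁x_n + 11y₁y_n, x₁y_n + y₁x_n) repeatedly.
  From (x_1, y_1) = (10, 3): x_2 = 10·10 + 11·3·3 = 199; y_2 = 10·3 + 3·10 = 60.
  From (x_2, y_2) = (199, 60): x_3 = 10·199 + 11·3·60 = 3970; y_3 = 10·60 + 3·199 = 1197.
Step 3: Verify x_3² - 11·y_3² = 15760900 - 15760899 = 1 (should be 1). ✓

(x_1, y_1) = (10, 3); (x_3, y_3) = (3970, 1197).


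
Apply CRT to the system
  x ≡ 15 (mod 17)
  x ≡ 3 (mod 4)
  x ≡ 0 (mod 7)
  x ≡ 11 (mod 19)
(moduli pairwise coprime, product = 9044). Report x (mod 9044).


Product of moduli M = 17 · 4 · 7 · 19 = 9044.
Merge one congruence at a time:
  Start: x ≡ 15 (mod 17).
  Combine with x ≡ 3 (mod 4); new modulus lcm = 68.
    Write x = 15 + 17·t and substitute into x ≡ 3 (mod 4): 17·t ≡ 3 − 15 = -12 (mod 4).
    Reduce coefficients mod 4: 1·t ≡ 0 (mod 4).
    So t ≡ 0 (mod 4).
    Then x = 15 + 17·0 = 15, valid modulo lcm(17, 4) = 68: x ≡ 15 (mod 68).
  Combine with x ≡ 0 (mod 7); new modulus lcm = 476.
    Write x = 15 + 68·t and substitute into x ≡ 0 (mod 7): 68·t ≡ 0 − 15 = -15 (mod 7).
    Reduce coefficients mod 7: 5·t ≡ 6 (mod 7).
    The inverse of 5 mod 7 is 3 (since 5·3 = 15 = 2·7 + 1), so t ≡ 3·6 = 18 ≡ 4 (mod 7).
    Then x = 15 + 68·4 = 287, valid modulo lcm(68, 7) = 476: x ≡ 287 (mod 476).
  Combine with x ≡ 11 (mod 19); new modulus lcm = 9044.
    Write x = 287 + 476·t and substitute into x ≡ 11 (mod 19): 476·t ≡ 11 − 287 = -276 (mod 19).
    Reduce coefficients mod 19: 1·t ≡ 9 (mod 19).
    So t ≡ 9 (mod 19).
    Then x = 287 + 476·9 = 4571, valid modulo lcm(476, 19) = 9044: x ≡ 4571 (mod 9044).
Verify against each original: 4571 mod 17 = 15, 4571 mod 4 = 3, 4571 mod 7 = 0, 4571 mod 19 = 11.

x ≡ 4571 (mod 9044).


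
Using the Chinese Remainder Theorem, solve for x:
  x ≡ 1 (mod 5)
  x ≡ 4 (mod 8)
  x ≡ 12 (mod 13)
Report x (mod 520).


Moduli 5, 8, 13 are pairwise coprime; by CRT there is a unique solution modulo M = 5 · 8 · 13 = 520.
Solve pairwise, accumulating the modulus:
  Start with x ≡ 1 (mod 5).
  Combine with x ≡ 4 (mod 8): since gcd(5, 8) = 1, we get a unique residue mod 40.
    Write x = 1 + 5·t and substitute into x ≡ 4 (mod 8): 5·t ≡ 4 − 1 = 3 (mod 8).
    The inverse of 5 mod 8 is 5 (since 5·5 = 25 = 3·8 + 1), so t ≡ 5·3 = 15 ≡ 7 (mod 8).
    Then x = 1 + 5·7 = 36, valid modulo lcm(5, 8) = 40: x ≡ 36 (mod 40).
  Combine with x ≡ 12 (mod 13): since gcd(40, 13) = 1, we get a unique residue mod 520.
    Write x = 36 + 40·t and substitute into x ≡ 12 (mod 13): 40·t ≡ 12 − 36 = -24 (mod 13).
    Reduce coefficients mod 13: 1·t ≡ 2 (mod 13).
    So t ≡ 2 (mod 13).
    Then x = 36 + 40·2 = 116, valid modulo lcm(40, 13) = 520: x ≡ 116 (mod 520).
Verify: 116 mod 5 = 1 ✓, 116 mod 8 = 4 ✓, 116 mod 13 = 12 ✓.

x ≡ 116 (mod 520).


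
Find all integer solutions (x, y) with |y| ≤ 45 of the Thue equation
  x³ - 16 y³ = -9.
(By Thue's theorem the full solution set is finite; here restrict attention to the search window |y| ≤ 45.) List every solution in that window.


The equation is x³ - 16y³ = -9. For fixed y, x³ = 16·y³ − 9, so a solution requires the RHS to be a perfect cube.
Strategy: iterate y from -45 to 45, compute RHS = 16·y³ − 9, and check whether it is a (positive or negative) perfect cube.
Check small values of y:
  y = 0: RHS = -9 is not a perfect cube.
  y = 1: RHS = 7 is not a perfect cube.
  y = -1: RHS = -25 is not a perfect cube.
  y = 2: RHS = 119 is not a perfect cube.
  y = -2: RHS = -137 is not a perfect cube.
  y = 3: RHS = 423 is not a perfect cube.
  y = -3: RHS = -441 is not a perfect cube.
Continuing the search up to |y| = 45 finds no solutions either.
No (x, y) in the scanned range satisfies the equation.

No integer solutions with |y| ≤ 45.


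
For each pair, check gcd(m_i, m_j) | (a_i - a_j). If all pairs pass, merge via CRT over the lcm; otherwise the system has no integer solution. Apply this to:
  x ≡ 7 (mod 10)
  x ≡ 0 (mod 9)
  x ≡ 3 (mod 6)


Moduli 10, 9, 6 are not pairwise coprime, so CRT works modulo lcm(m_i) when all pairwise compatibility conditions hold.
Pairwise compatibility: gcd(m_i, m_j) must divide a_i - a_j for every pair.
Merge one congruence at a time:
  Start: x ≡ 7 (mod 10).
  Combine with x ≡ 0 (mod 9): gcd(10, 9) = 1; 0 - 7 = -7, which IS divisible by 1, so compatible.
    Write x = 7 + 10·t and substitute into x ≡ 0 (mod 9): 10·t ≡ 0 − 7 = -7 (mod 9).
    Reduce coefficients mod 9: 1·t ≡ 2 (mod 9).
    So t ≡ 2 (mod 9).
    Then x = 7 + 10·2 = 27, valid modulo lcm(10, 9) = 90: x ≡ 27 (mod 90).
  Combine with x ≡ 3 (mod 6): gcd(90, 6) = 6; 3 - 27 = -24, which IS divisible by 6, so compatible.
    Write x = 27 + 90·t and substitute into x ≡ 3 (mod 6): 90·t ≡ 3 − 27 = -24 (mod 6).
    Divide the congruence (and modulus) by g = 6: 15·t ≡ -4 (mod 1).
    Modulo 1 every t works; take t = 0.
    Then x = 27 + 90·0 = 27, valid modulo lcm(90, 6) = 90: x ≡ 27 (mod 90).
Verify: 27 mod 10 = 7, 27 mod 9 = 0, 27 mod 6 = 3.

x ≡ 27 (mod 90).


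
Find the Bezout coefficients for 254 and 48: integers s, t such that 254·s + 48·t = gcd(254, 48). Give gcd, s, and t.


Euclidean algorithm on (254, 48) — divide until remainder is 0:
  254 = 5 · 48 + 14
  48 = 3 · 14 + 6
  14 = 2 · 6 + 2
  6 = 3 · 2 + 0
gcd(254, 48) = 2.
Track Bezout coefficients alongside the remainders: start with r₀ = 254 = a·1 + b·0 (s = 1, t = 0) and r₁ = 48 = a·0 + b·1 (s = 0, t = 1); each new remainder r_{k+1} = r_{k-1} − q_k·r_k inherits s_{k+1} = s_{k-1} − q_k·s_k, t_{k+1} = t_{k-1} − q_k·t_k, so r_k = a·s_k + b·t_k at every step:
  q = 5: r = 14, s = 1 − 5·0 = 1, t = 0 − 5·1 = -5  (check: 254·1 + 48·(-5) = 14)
  q = 3: r = 6, s = 0 − 3·1 = -3, t = 1 − 3·(-5) = 16  (check: 254·(-3) + 48·16 = 6)
  q = 2: r = 2, s = 1 − 2·(-3) = 7, t = -5 − 2·16 = -37  (check: 254·7 + 48·(-37) = 2)
The row with r = 2 (the gcd) gives the Bezout coefficients s = 7, t = -37.
Result: 254 · (7) + 48 · (-37) = 2.

gcd(254, 48) = 2; s = 7, t = -37 (check: 254·7 + 48·(-37) = 2).


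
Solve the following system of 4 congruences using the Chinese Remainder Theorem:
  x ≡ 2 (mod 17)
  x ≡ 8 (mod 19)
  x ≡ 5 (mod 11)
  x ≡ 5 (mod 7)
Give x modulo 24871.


Product of moduli M = 17 · 19 · 11 · 7 = 24871.
Merge one congruence at a time:
  Start: x ≡ 2 (mod 17).
  Combine with x ≡ 8 (mod 19); new modulus lcm = 323.
    Write x = 2 + 17·t and substitute into x ≡ 8 (mod 19): 17·t ≡ 8 − 2 = 6 (mod 19).
    The inverse of 17 mod 19 is 9 (since 17·9 = 153 = 8·19 + 1), so t ≡ 9·6 = 54 ≡ 16 (mod 19).
    Then x = 2 + 17·16 = 274, valid modulo lcm(17, 19) = 323: x ≡ 274 (mod 323).
  Combine with x ≡ 5 (mod 11); new modulus lcm = 3553.
    Write x = 274 + 323·t and substitute into x ≡ 5 (mod 11): 323·t ≡ 5 − 274 = -269 (mod 11).
    Reduce coefficients mod 11: 4·t ≡ 6 (mod 11).
    The inverse of 4 mod 11 is 3 (since 4·3 = 12 = 1·11 + 1), so t ≡ 3·6 = 18 ≡ 7 (mod 11).
    Then x = 274 + 323·7 = 2535, valid modulo lcm(323, 11) = 3553: x ≡ 2535 (mod 3553).
  Combine with x ≡ 5 (mod 7); new modulus lcm = 24871.
    Write x = 2535 + 3553·t and substitute into x ≡ 5 (mod 7): 3553·t ≡ 5 − 2535 = -2530 (mod 7).
    Reduce coefficients mod 7: 4·t ≡ 4 (mod 7).
    The inverse of 4 mod 7 is 2 (since 4·2 = 8 = 1·7 + 1), so t ≡ 2·4 = 8 ≡ 1 (mod 7).
    Then x = 2535 + 3553·1 = 6088, valid modulo lcm(3553, 7) = 24871: x ≡ 6088 (mod 24871).
Verify against each original: 6088 mod 17 = 2, 6088 mod 19 = 8, 6088 mod 11 = 5, 6088 mod 7 = 5.

x ≡ 6088 (mod 24871).


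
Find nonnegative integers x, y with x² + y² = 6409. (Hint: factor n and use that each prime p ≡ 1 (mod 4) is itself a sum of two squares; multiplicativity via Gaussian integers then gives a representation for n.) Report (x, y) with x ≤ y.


Step 1: Factor n = 6409 = 13 · 17 · 29.
Step 2: Check the mod-4 condition on each prime factor: 13 ≡ 1 (mod 4), exponent 1; 17 ≡ 1 (mod 4), exponent 1; 29 ≡ 1 (mod 4), exponent 1.
All primes ≡ 3 (mod 4) appear to even exponent (or don't appear), so by the two-squares theorem n IS expressible as a sum of two squares.
Step 3: Build a representation. Here n = 13 · 17 · 29 is a product of primes ≡ 1 (mod 4). Each prime p ≡ 1 (mod 4) is itself a sum of two squares; find a² by testing p − a² for a perfect square:
  13: 13 − 1² = 12, 13 − 2² = 9 = 3² ⇒ 13 = 2² + 3².
  17: 17 − 1² = 16 = 4² ⇒ 17 = 1² + 4².
  29: 29 − 1² = 28, 29 − 2² = 25 = 5² ⇒ 29 = 2² + 5².
  Combine using the Brahmagupta–Fibonacci identity (a² + b²)(c² + d²) = (ac − bd)² + (ad + bc)² = (ac + bd)² + (ad − bc)²:
  13 · 17 = 221: from (2² + 3²)(1² + 4²), take (2·1 − 3·4, 2·4 + 3·1) = (2 − 12, 8 + 3) = (-10, 11); dropping signs (only squares matter) gives (10, 11); check 10² + 11² = 100 + 121 = 221 ✓.
  221 · 29 = 6409: from (10² + 11²)(2² + 5²), take (10·2 − 11·5, 10·5 + 11·2) = (20 − 55, 50 + 22) = (-35, 72); dropping signs (only squares matter) gives (35, 72); check 35² + 72² = 1225 + 5184 = 6409 ✓.
Step 4: Order so x ≤ y and verify: 35² + 72² = 1225 + 5184 = 6409 = n. ✓

n = 6409 = 35² + 72² (one valid representation with x ≤ y).


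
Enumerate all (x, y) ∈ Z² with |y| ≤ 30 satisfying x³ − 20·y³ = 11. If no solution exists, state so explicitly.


The equation is x³ - 20y³ = 11. For fixed y, x³ = 20·y³ + 11, so a solution requires the RHS to be a perfect cube.
Strategy: iterate y from -30 to 30, compute RHS = 20·y³ + 11, and check whether it is a (positive or negative) perfect cube.
Check small values of y:
  y = 0: RHS = 11 is not a perfect cube.
  y = 1: RHS = 31 is not a perfect cube.
  y = -1: RHS = -9 is not a perfect cube.
  y = 2: RHS = 171 is not a perfect cube.
  y = -2: RHS = -149 is not a perfect cube.
  y = 3: RHS = 551 is not a perfect cube.
  y = -3: RHS = -529 is not a perfect cube.
Continuing the search up to |y| = 30 finds no solutions either.
No (x, y) in the scanned range satisfies the equation.

No integer solutions with |y| ≤ 30.


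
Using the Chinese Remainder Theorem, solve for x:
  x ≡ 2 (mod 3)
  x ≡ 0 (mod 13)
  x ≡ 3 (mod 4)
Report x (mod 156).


Moduli 3, 13, 4 are pairwise coprime; by CRT there is a unique solution modulo M = 3 · 13 · 4 = 156.
Solve pairwise, accumulating the modulus:
  Start with x ≡ 2 (mod 3).
  Combine with x ≡ 0 (mod 13): since gcd(3, 13) = 1, we get a unique residue mod 39.
    Write x = 2 + 3·t and substitute into x ≡ 0 (mod 13): 3·t ≡ 0 − 2 = -2 (mod 13).
    Reduce coefficients mod 13: 3·t ≡ 11 (mod 13).
    The inverse of 3 mod 13 is 9 (since 3·9 = 27 = 2·13 + 1), so t ≡ 9·11 = 99 ≡ 8 (mod 13).
    Then x = 2 + 3·8 = 26, valid modulo lcm(3, 13) = 39: x ≡ 26 (mod 39).
  Combine with x ≡ 3 (mod 4): since gcd(39, 4) = 1, we get a unique residue mod 156.
    Write x = 26 + 39·t and substitute into x ≡ 3 (mod 4): 39·t ≡ 3 − 26 = -23 (mod 4).
    Reduce coefficients mod 4: 3·t ≡ 1 (mod 4).
    The inverse of 3 mod 4 is 3 (since 3·3 = 9 = 2·4 + 1), so t ≡ 3·1 = 3 ≡ 3 (mod 4).
    Then x = 26 + 39·3 = 143, valid modulo lcm(39, 4) = 156: x ≡ 143 (mod 156).
Verify: 143 mod 3 = 2 ✓, 143 mod 13 = 0 ✓, 143 mod 4 = 3 ✓.

x ≡ 143 (mod 156).


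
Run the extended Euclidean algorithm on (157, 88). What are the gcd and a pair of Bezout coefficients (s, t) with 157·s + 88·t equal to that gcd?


Euclidean algorithm on (157, 88) — divide until remainder is 0:
  157 = 1 · 88 + 69
  88 = 1 · 69 + 19
  69 = 3 · 19 + 12
  19 = 1 · 12 + 7
  12 = 1 · 7 + 5
  7 = 1 · 5 + 2
  5 = 2 · 2 + 1
  2 = 2 · 1 + 0
gcd(157, 88) = 1.
Track Bezout coefficients alongside the remainders: start with r₀ = 157 = a·1 + b·0 (s = 1, t = 0) and r₁ = 88 = a·0 + b·1 (s = 0, t = 1); each new remainder r_{k+1} = r_{k-1} − q_k·r_k inherits s_{k+1} = s_{k-1} − q_k·s_k, t_{k+1} = t_{k-1} − q_k·t_k, so r_k = a·s_k + b·t_k at every step:
  q = 1: r = 69, s = 1 − 1·0 = 1, t = 0 − 1·1 = -1  (check: 157·1 + 88·(-1) = 69)
  q = 1: r = 19, s = 0 − 1·1 = -1, t = 1 − 1·(-1) = 2  (check: 157·(-1) + 88·2 = 19)
  q = 3: r = 12, s = 1 − 3·(-1) = 4, t = -1 − 3·2 = -7  (check: 157·4 + 88·(-7) = 12)
  q = 1: r = 7, s = -1 − 1·4 = -5, t = 2 − 1·(-7) = 9  (check: 157·(-5) + 88·9 = 7)
  q = 1: r = 5, s = 4 − 1·(-5) = 9, t = -7 − 1·9 = -16  (check: 157·9 + 88·(-16) = 5)
  q = 1: r = 2, s = -5 − 1·9 = -14, t = 9 − 1·(-16) = 25  (check: 157·(-14) + 88·25 = 2)
  q = 2: r = 1, s = 9 − 2·(-14) = 37, t = -16 − 2·25 = -66  (check: 157·37 + 88·(-66) = 1)
The row with r = 1 (the gcd) gives the Bezout coefficients s = 37, t = -66.
Result: 157 · (37) + 88 · (-66) = 1.

gcd(157, 88) = 1; s = 37, t = -66 (check: 157·37 + 88·(-66) = 1).


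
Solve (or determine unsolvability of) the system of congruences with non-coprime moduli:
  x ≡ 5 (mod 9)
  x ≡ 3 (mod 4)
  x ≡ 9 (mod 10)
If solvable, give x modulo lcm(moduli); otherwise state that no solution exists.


Moduli 9, 4, 10 are not pairwise coprime, so CRT works modulo lcm(m_i) when all pairwise compatibility conditions hold.
Pairwise compatibility: gcd(m_i, m_j) must divide a_i - a_j for every pair.
Merge one congruence at a time:
  Start: x ≡ 5 (mod 9).
  Combine with x ≡ 3 (mod 4): gcd(9, 4) = 1; 3 - 5 = -2, which IS divisible by 1, so compatible.
    Write x = 5 + 9·t and substitute into x ≡ 3 (mod 4): 9·t ≡ 3 − 5 = -2 (mod 4).
    Reduce coefficients mod 4: 1·t ≡ 2 (mod 4).
    So t ≡ 2 (mod 4).
    Then x = 5 + 9·2 = 23, valid modulo lcm(9, 4) = 36: x ≡ 23 (mod 36).
  Combine with x ≡ 9 (mod 10): gcd(36, 10) = 2; 9 - 23 = -14, which IS divisible by 2, so compatible.
    Write x = 23 + 36·t and substitute into x ≡ 9 (mod 10): 36·t ≡ 9 − 23 = -14 (mod 10).
    Divide the congruence (and modulus) by g = 2: 18·t ≡ -7 (mod 5).
    Reduce coefficients mod 5: 3·t ≡ 3 (mod 5).
    The inverse of 3 mod 5 is 2 (since 3·2 = 6 = 1·5 + 1), so t ≡ 2·3 = 6 ≡ 1 (mod 5).
    Then x = 23 + 36·1 = 59, valid modulo lcm(36, 10) = 180: x ≡ 59 (mod 180).
Verify: 59 mod 9 = 5, 59 mod 4 = 3, 59 mod 10 = 9.

x ≡ 59 (mod 180).


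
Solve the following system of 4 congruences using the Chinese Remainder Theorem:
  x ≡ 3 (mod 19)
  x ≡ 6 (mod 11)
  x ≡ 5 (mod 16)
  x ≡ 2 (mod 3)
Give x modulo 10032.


Product of moduli M = 19 · 11 · 16 · 3 = 10032.
Merge one congruence at a time:
  Start: x ≡ 3 (mod 19).
  Combine with x ≡ 6 (mod 11); new modulus lcm = 209.
    Write x = 3 + 19·t and substitute into x ≡ 6 (mod 11): 19·t ≡ 6 − 3 = 3 (mod 11).
    Reduce coefficients mod 11: 8·t ≡ 3 (mod 11).
    The inverse of 8 mod 11 is 7 (since 8·7 = 56 = 5·11 + 1), so t ≡ 7·3 = 21 ≡ 10 (mod 11).
    Then x = 3 + 19·10 = 193, valid modulo lcm(19, 11) = 209: x ≡ 193 (mod 209).
  Combine with x ≡ 5 (mod 16); new modulus lcm = 3344.
    Write x = 193 + 209·t and substitute into x ≡ 5 (mod 16): 209·t ≡ 5 − 193 = -188 (mod 16).
    Reduce coefficients mod 16: 1·t ≡ 4 (mod 16).
    So t ≡ 4 (mod 16).
    Then x = 193 + 209·4 = 1029, valid modulo lcm(209, 16) = 3344: x ≡ 1029 (mod 3344).
  Combine with x ≡ 2 (mod 3); new modulus lcm = 10032.
    Write x = 1029 + 3344·t and substitute into x ≡ 2 (mod 3): 3344·t ≡ 2 − 1029 = -1027 (mod 3).
    Reduce coefficients mod 3: 2·t ≡ 2 (mod 3).
    The inverse of 2 mod 3 is 2 (since 2·2 = 4 = 1·3 + 1), so t ≡ 2·2 = 4 ≡ 1 (mod 3).
    Then x = 1029 + 3344·1 = 4373, valid modulo lcm(3344, 3) = 10032: x ≡ 4373 (mod 10032).
Verify against each original: 4373 mod 19 = 3, 4373 mod 11 = 6, 4373 mod 16 = 5, 4373 mod 3 = 2.

x ≡ 4373 (mod 10032).


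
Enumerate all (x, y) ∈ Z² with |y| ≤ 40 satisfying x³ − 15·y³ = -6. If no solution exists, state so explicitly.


The equation is x³ - 15y³ = -6. For fixed y, x³ = 15·y³ − 6, so a solution requires the RHS to be a perfect cube.
Strategy: iterate y from -40 to 40, compute RHS = 15·y³ − 6, and check whether it is a (positive or negative) perfect cube.
Check small values of y:
  y = 0: RHS = -6 is not a perfect cube.
  y = 1: RHS = 9 is not a perfect cube.
  y = -1: RHS = -21 is not a perfect cube.
  y = 2: RHS = 114 is not a perfect cube.
  y = -2: RHS = -126 is not a perfect cube.
  y = 3: RHS = 399 is not a perfect cube.
  y = -3: RHS = -411 is not a perfect cube.
Continuing the search up to |y| = 40 finds no solutions either.
No (x, y) in the scanned range satisfies the equation.

No integer solutions with |y| ≤ 40.


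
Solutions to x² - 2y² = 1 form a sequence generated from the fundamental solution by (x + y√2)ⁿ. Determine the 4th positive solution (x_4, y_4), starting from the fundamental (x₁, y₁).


Step 1: Find the fundamental solution (x₁, y₁) of x² - 2y² = 1.
  Expand √2 as a continued fraction. a₀ = ⌊√2⌋ = 1; iterate m_{k+1} = d_k·a_k − m_k, d_{k+1} = (2 − m_{k+1}²)/d_k, a_{k+1} = ⌊(a₀ + m_{k+1})/d_{k+1}⌋ (starting m₀ = 0, d₀ = 1), with convergents p_k = a_k·p_{k-1} + p_{k-2}, q_k = a_k·q_{k-1} + q_{k-2} (p₋₁ = 1, q₋₁ = 0):
  k = 0: a₀ = 1; p₀/q₀ = 1/1; p₀² − 2·q₀² = 1 − 2 = -1.
  k = 1: m = 1, d = 1, a = ⌊(1 + 1)/1⌋ = 2; p/q = (2·1 + 1)/(2·1 + 0) = 3/2; p² − 2·q² = 9 − 8 = 1.
  The first convergent with p² − 2·q² = 1 gives the fundamental solution (x₁, y₁) = (3, 2).
Step 2: Apply the recurrence (x_{n+1}, y_{n+1}) = (x₁x_n + 2y₁y_n, x₁y_n + y₁x_n) repeatedly.
  From (x_1, y_1) = (3, 2): x_2 = 3·3 + 2·2·2 = 17; y_2 = 3·2 + 2·3 = 12.
  From (x_2, y_2) = (17, 12): x_3 = 3·17 + 2·2·12 = 99; y_3 = 3·12 + 2·17 = 70.
  From (x_3, y_3) = (99, 70): x_4 = 3·99 + 2·2·70 = 577; y_4 = 3·70 + 2·99 = 408.
Step 3: Verify x_4² - 2·y_4² = 332929 - 332928 = 1 (should be 1). ✓

(x_1, y_1) = (3, 2); (x_4, y_4) = (577, 408).


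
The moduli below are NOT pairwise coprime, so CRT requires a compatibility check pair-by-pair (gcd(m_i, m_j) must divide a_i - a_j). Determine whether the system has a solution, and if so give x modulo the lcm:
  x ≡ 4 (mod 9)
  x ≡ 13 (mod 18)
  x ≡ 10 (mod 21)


Moduli 9, 18, 21 are not pairwise coprime, so CRT works modulo lcm(m_i) when all pairwise compatibility conditions hold.
Pairwise compatibility: gcd(m_i, m_j) must divide a_i - a_j for every pair.
Merge one congruence at a time:
  Start: x ≡ 4 (mod 9).
  Combine with x ≡ 13 (mod 18): gcd(9, 18) = 9; 13 - 4 = 9, which IS divisible by 9, so compatible.
    Write x = 4 + 9·t and substitute into x ≡ 13 (mod 18): 9·t ≡ 13 − 4 = 9 (mod 18).
    Divide the congruence (and modulus) by g = 9: 1·t ≡ 1 (mod 2).
    So t ≡ 1 (mod 2).
    Then x = 4 + 9·1 = 13, valid modulo lcm(9, 18) = 18: x ≡ 13 (mod 18).
  Combine with x ≡ 10 (mod 21): gcd(18, 21) = 3; 10 - 13 = -3, which IS divisible by 3, so compatible.
    Write x = 13 + 18·t and substitute into x ≡ 10 (mod 21): 18·t ≡ 10 − 13 = -3 (mod 21).
    Divide the congruence (and modulus) by g = 3: 6·t ≡ -1 (mod 7).
    Reduce coefficients mod 7: 6·t ≡ 6 (mod 7).
    The inverse of 6 mod 7 is 6 (since 6·6 = 36 = 5·7 + 1), so t ≡ 6·6 = 36 ≡ 1 (mod 7).
    Then x = 13 + 18·1 = 31, valid modulo lcm(18, 21) = 126: x ≡ 31 (mod 126).
Verify: 31 mod 9 = 4, 31 mod 18 = 13, 31 mod 21 = 10.

x ≡ 31 (mod 126).


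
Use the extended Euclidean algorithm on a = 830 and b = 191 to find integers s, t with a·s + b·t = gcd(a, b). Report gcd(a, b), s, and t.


Euclidean algorithm on (830, 191) — divide until remainder is 0:
  830 = 4 · 191 + 66
  191 = 2 · 66 + 59
  66 = 1 · 59 + 7
  59 = 8 · 7 + 3
  7 = 2 · 3 + 1
  3 = 3 · 1 + 0
gcd(830, 191) = 1.
Track Bezout coefficients alongside the remainders: start with r₀ = 830 = a·1 + b·0 (s = 1, t = 0) and r₁ = 191 = a·0 + b·1 (s = 0, t = 1); each new remainder r_{k+1} = r_{k-1} − q_k·r_k inherits s_{k+1} = s_{k-1} − q_k·s_k, t_{k+1} = t_{k-1} − q_k·t_k, so r_k = a·s_k + b·t_k at every step:
  q = 4: r = 66, s = 1 − 4·0 = 1, t = 0 − 4·1 = -4  (check: 830·1 + 191·(-4) = 66)
  q = 2: r = 59, s = 0 − 2·1 = -2, t = 1 − 2·(-4) = 9  (check: 830·(-2) + 191·9 = 59)
  q = 1: r = 7, s = 1 − 1·(-2) = 3, t = -4 − 1·9 = -13  (check: 830·3 + 191·(-13) = 7)
  q = 8: r = 3, s = -2 − 8·3 = -26, t = 9 − 8·(-13) = 113  (check: 830·(-26) + 191·113 = 3)
  q = 2: r = 1, s = 3 − 2·(-26) = 55, t = -13 − 2·113 = -239  (check: 830·55 + 191·(-239) = 1)
The row with r = 1 (the gcd) gives the Bezout coefficients s = 55, t = -239.
Result: 830 · (55) + 191 · (-239) = 1.

gcd(830, 191) = 1; s = 55, t = -239 (check: 830·55 + 191·(-239) = 1).


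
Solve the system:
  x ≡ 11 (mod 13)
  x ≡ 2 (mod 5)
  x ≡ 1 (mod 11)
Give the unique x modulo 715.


Moduli 13, 5, 11 are pairwise coprime; by CRT there is a unique solution modulo M = 13 · 5 · 11 = 715.
Solve pairwise, accumulating the modulus:
  Start with x ≡ 11 (mod 13).
  Combine with x ≡ 2 (mod 5): since gcd(13, 5) = 1, we get a unique residue mod 65.
    Write x = 11 + 13·t and substitute into x ≡ 2 (mod 5): 13·t ≡ 2 − 11 = -9 (mod 5).
    Reduce coefficients mod 5: 3·t ≡ 1 (mod 5).
    The inverse of 3 mod 5 is 2 (since 3·2 = 6 = 1·5 + 1), so t ≡ 2·1 = 2 ≡ 2 (mod 5).
    Then x = 11 + 13·2 = 37, valid modulo lcm(13, 5) = 65: x ≡ 37 (mod 65).
  Combine with x ≡ 1 (mod 11): since gcd(65, 11) = 1, we get a unique residue mod 715.
    Write x = 37 + 65·t and substitute into x ≡ 1 (mod 11): 65·t ≡ 1 − 37 = -36 (mod 11).
    Reduce coefficients mod 11: 10·t ≡ 8 (mod 11).
    The inverse of 10 mod 11 is 10 (since 10·10 = 100 = 9·11 + 1), so t ≡ 10·8 = 80 ≡ 3 (mod 11).
    Then x = 37 + 65·3 = 232, valid modulo lcm(65, 11) = 715: x ≡ 232 (mod 715).
Verify: 232 mod 13 = 11 ✓, 232 mod 5 = 2 ✓, 232 mod 11 = 1 ✓.

x ≡ 232 (mod 715).


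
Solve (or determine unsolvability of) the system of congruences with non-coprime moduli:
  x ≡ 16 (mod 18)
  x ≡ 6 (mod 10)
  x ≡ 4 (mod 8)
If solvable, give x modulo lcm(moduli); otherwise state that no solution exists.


Moduli 18, 10, 8 are not pairwise coprime, so CRT works modulo lcm(m_i) when all pairwise compatibility conditions hold.
Pairwise compatibility: gcd(m_i, m_j) must divide a_i - a_j for every pair.
Merge one congruence at a time:
  Start: x ≡ 16 (mod 18).
  Combine with x ≡ 6 (mod 10): gcd(18, 10) = 2; 6 - 16 = -10, which IS divisible by 2, so compatible.
    Write x = 16 + 18·t and substitute into x ≡ 6 (mod 10): 18·t ≡ 6 − 16 = -10 (mod 10).
    Divide the congruence (and modulus) by g = 2: 9·t ≡ -5 (mod 5).
    Reduce coefficients mod 5: 4·t ≡ 0 (mod 5).
    The inverse of 4 mod 5 is 4 (since 4·4 = 16 = 3·5 + 1), so t ≡ 4·0 = 0 ≡ 0 (mod 5).
    Then x = 16 + 18·0 = 16, valid modulo lcm(18, 10) = 90: x ≡ 16 (mod 90).
  Combine with x ≡ 4 (mod 8): gcd(90, 8) = 2; 4 - 16 = -12, which IS divisible by 2, so compatible.
    Write x = 16 + 90·t and substitute into x ≡ 4 (mod 8): 90·t ≡ 4 − 16 = -12 (mod 8).
    Divide the congruence (and modulus) by g = 2: 45·t ≡ -6 (mod 4).
    Reduce coefficients mod 4: 1·t ≡ 2 (mod 4).
    So t ≡ 2 (mod 4).
    Then x = 16 + 90·2 = 196, valid modulo lcm(90, 8) = 360: x ≡ 196 (mod 360).
Verify: 196 mod 18 = 16, 196 mod 10 = 6, 196 mod 8 = 4.

x ≡ 196 (mod 360).


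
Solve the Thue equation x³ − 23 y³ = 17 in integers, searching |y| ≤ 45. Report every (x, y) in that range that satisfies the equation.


The equation is x³ - 23y³ = 17. For fixed y, x³ = 23·y³ + 17, so a solution requires the RHS to be a perfect cube.
Strategy: iterate y from -45 to 45, compute RHS = 23·y³ + 17, and check whether it is a (positive or negative) perfect cube.
Check small values of y:
  y = 0: RHS = 17 is not a perfect cube.
  y = 1: RHS = 40 is not a perfect cube.
  y = -1: RHS = -6 is not a perfect cube.
  y = 2: RHS = 201 is not a perfect cube.
  y = -2: RHS = -167 is not a perfect cube.
  y = 3: RHS = 638 is not a perfect cube.
  y = -3: RHS = -604 is not a perfect cube.
Continuing the search up to |y| = 45 finds no solutions either.
No (x, y) in the scanned range satisfies the equation.

No integer solutions with |y| ≤ 45.


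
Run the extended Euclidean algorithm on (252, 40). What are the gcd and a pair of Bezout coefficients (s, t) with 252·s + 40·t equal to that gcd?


Euclidean algorithm on (252, 40) — divide until remainder is 0:
  252 = 6 · 40 + 12
  40 = 3 · 12 + 4
  12 = 3 · 4 + 0
gcd(252, 40) = 4.
Track Bezout coefficients alongside the remainders: start with r₀ = 252 = a·1 + b·0 (s = 1, t = 0) and r₁ = 40 = a·0 + b·1 (s = 0, t = 1); each new remainder r_{k+1} = r_{k-1} − q_k·r_k inherits s_{k+1} = s_{k-1} − q_k·s_k, t_{k+1} = t_{k-1} − q_k·t_k, so r_k = a·s_k + b·t_k at every step:
  q = 6: r = 12, s = 1 − 6·0 = 1, t = 0 − 6·1 = -6  (check: 252·1 + 40·(-6) = 12)
  q = 3: r = 4, s = 0 − 3·1 = -3, t = 1 − 3·(-6) = 19  (check: 252·(-3) + 40·19 = 4)
The row with r = 4 (the gcd) gives the Bezout coefficients s = -3, t = 19.
Result: 252 · (-3) + 40 · (19) = 4.

gcd(252, 40) = 4; s = -3, t = 19 (check: 252·(-3) + 40·19 = 4).


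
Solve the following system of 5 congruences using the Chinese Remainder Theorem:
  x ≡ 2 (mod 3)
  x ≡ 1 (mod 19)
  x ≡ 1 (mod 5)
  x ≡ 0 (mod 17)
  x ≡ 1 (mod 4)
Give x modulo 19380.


Product of moduli M = 3 · 19 · 5 · 17 · 4 = 19380.
Merge one congruence at a time:
  Start: x ≡ 2 (mod 3).
  Combine with x ≡ 1 (mod 19); new modulus lcm = 57.
    Write x = 2 + 3·t and substitute into x ≡ 1 (mod 19): 3·t ≡ 1 − 2 = -1 (mod 19).
    Reduce coefficients mod 19: 3·t ≡ 18 (mod 19).
    The inverse of 3 mod 19 is 13 (since 3·13 = 39 = 2·19 + 1), so t ≡ 13·18 = 234 ≡ 6 (mod 19).
    Then x = 2 + 3·6 = 20, valid modulo lcm(3, 19) = 57: x ≡ 20 (mod 57).
  Combine with x ≡ 1 (mod 5); new modulus lcm = 285.
    Write x = 20 + 57·t and substitute into x ≡ 1 (mod 5): 57·t ≡ 1 − 20 = -19 (mod 5).
    Reduce coefficients mod 5: 2·t ≡ 1 (mod 5).
    The inverse of 2 mod 5 is 3 (since 2·3 = 6 = 1·5 + 1), so t ≡ 3·1 = 3 ≡ 3 (mod 5).
    Then x = 20 + 57·3 = 191, valid modulo lcm(57, 5) = 285: x ≡ 191 (mod 285).
  Combine with x ≡ 0 (mod 17); new modulus lcm = 4845.
    Write x = 191 + 285·t and substitute into x ≡ 0 (mod 17): 285·t ≡ 0 − 191 = -191 (mod 17).
    Reduce coefficients mod 17: 13·t ≡ 13 (mod 17).
    The inverse of 13 mod 17 is 4 (since 13·4 = 52 = 3·17 + 1), so t ≡ 4·13 = 52 ≡ 1 (mod 17).
    Then x = 191 + 285·1 = 476, valid modulo lcm(285, 17) = 4845: x ≡ 476 (mod 4845).
  Combine with x ≡ 1 (mod 4); new modulus lcm = 19380.
    Write x = 476 + 4845·t and substitute into x ≡ 1 (mod 4): 4845·t ≡ 1 − 476 = -475 (mod 4).
    Reduce coefficients mod 4: 1·t ≡ 1 (mod 4).
    So t ≡ 1 (mod 4).
    Then x = 476 + 4845·1 = 5321, valid modulo lcm(4845, 4) = 19380: x ≡ 5321 (mod 19380).
Verify against each original: 5321 mod 3 = 2, 5321 mod 19 = 1, 5321 mod 5 = 1, 5321 mod 17 = 0, 5321 mod 4 = 1.

x ≡ 5321 (mod 19380).


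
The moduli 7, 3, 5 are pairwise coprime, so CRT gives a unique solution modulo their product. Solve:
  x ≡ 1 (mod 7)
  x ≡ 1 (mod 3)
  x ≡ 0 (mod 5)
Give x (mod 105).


Moduli 7, 3, 5 are pairwise coprime; by CRT there is a unique solution modulo M = 7 · 3 · 5 = 105.
Solve pairwise, accumulating the modulus:
  Start with x ≡ 1 (mod 7).
  Combine with x ≡ 1 (mod 3): since gcd(7, 3) = 1, we get a unique residue mod 21.
    Write x = 1 + 7·t and substitute into x ≡ 1 (mod 3): 7·t ≡ 1 − 1 = 0 (mod 3).
    Reduce coefficients mod 3: 1·t ≡ 0 (mod 3).
    So t ≡ 0 (mod 3).
    Then x = 1 + 7·0 = 1, valid modulo lcm(7, 3) = 21: x ≡ 1 (mod 21).
  Combine with x ≡ 0 (mod 5): since gcd(21, 5) = 1, we get a unique residue mod 105.
    Write x = 1 + 21·t and substitute into x ≡ 0 (mod 5): 21·t ≡ 0 − 1 = -1 (mod 5).
    Reduce coefficients mod 5: 1·t ≡ 4 (mod 5).
    So t ≡ 4 (mod 5).
    Then x = 1 + 21·4 = 85, valid modulo lcm(21, 5) = 105: x ≡ 85 (mod 105).
Verify: 85 mod 7 = 1 ✓, 85 mod 3 = 1 ✓, 85 mod 5 = 0 ✓.

x ≡ 85 (mod 105).


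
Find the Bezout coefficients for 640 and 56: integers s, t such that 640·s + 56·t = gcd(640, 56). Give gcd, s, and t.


Euclidean algorithm on (640, 56) — divide until remainder is 0:
  640 = 11 · 56 + 24
  56 = 2 · 24 + 8
  24 = 3 · 8 + 0
gcd(640, 56) = 8.
Track Bezout coefficients alongside the remainders: start with r₀ = 640 = a·1 + b·0 (s = 1, t = 0) and r₁ = 56 = a·0 + b·1 (s = 0, t = 1); each new remainder r_{k+1} = r_{k-1} − q_k·r_k inherits s_{k+1} = s_{k-1} − q_k·s_k, t_{k+1} = t_{k-1} − q_k·t_k, so r_k = a·s_k + b·t_k at every step:
  q = 11: r = 24, s = 1 − 11·0 = 1, t = 0 − 11·1 = -11  (check: 640·1 + 56·(-11) = 24)
  q = 2: r = 8, s = 0 − 2·1 = -2, t = 1 − 2·(-11) = 23  (check: 640·(-2) + 56·23 = 8)
The row with r = 8 (the gcd) gives the Bezout coefficients s = -2, t = 23.
Result: 640 · (-2) + 56 · (23) = 8.

gcd(640, 56) = 8; s = -2, t = 23 (check: 640·(-2) + 56·23 = 8).


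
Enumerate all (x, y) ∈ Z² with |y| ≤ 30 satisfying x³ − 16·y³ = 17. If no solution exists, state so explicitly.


The equation is x³ - 16y³ = 17. For fixed y, x³ = 16·y³ + 17, so a solution requires the RHS to be a perfect cube.
Strategy: iterate y from -30 to 30, compute RHS = 16·y³ + 17, and check whether it is a (positive or negative) perfect cube.
Check small values of y:
  y = 0: RHS = 17 is not a perfect cube.
  y = 1: RHS = 33 is not a perfect cube.
  y = -1: RHS = 1 = (1)³ ⇒ x = 1 works.
  y = 2: RHS = 145 is not a perfect cube.
  y = -2: RHS = -111 is not a perfect cube.
  y = 3: RHS = 449 is not a perfect cube.
  y = -3: RHS = -415 is not a perfect cube.
Continuing the search up to |y| = 30 finds no further solutions beyond those listed.
Collected solutions: (1, -1).

Solutions (with |y| ≤ 30): (1, -1).


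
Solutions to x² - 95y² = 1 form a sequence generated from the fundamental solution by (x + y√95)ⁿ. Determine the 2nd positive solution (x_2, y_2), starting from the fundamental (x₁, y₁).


Step 1: Find the fundamental solution (x₁, y₁) of x² - 95y² = 1.
  Expand √95 as a continued fraction. a₀ = ⌊√95⌋ = 9; iterate m_{k+1} = d_k·a_k − m_k, d_{k+1} = (95 − m_{k+1}²)/d_k, a_{k+1} = ⌊(a₀ + m_{k+1})/d_{k+1}⌋ (starting m₀ = 0, d₀ = 1), with convergents p_k = a_k·p_{k-1} + p_{k-2}, q_k = a_k·q_{k-1} + q_{k-2} (p₋₁ = 1, q₋₁ = 0):
  k = 0: a₀ = 9; p₀/q₀ = 9/1; p₀² − 95·q₀² = 81 − 95 = -14.
  k = 1: m = 9, d = 14, a = ⌊(9 + 9)/14⌋ = 1; p/q = (1·9 + 1)/(1·1 + 0) = 10/1; p² − 95·q² = 100 − 95 = 5.
  k = 2: m = 5, d = 5, a = ⌊(9 + 5)/5⌋ = 2; p/q = (2·10 + 9)/(2·1 + 1) = 29/3; p² − 95·q² = 841 − 855 = -14.
  k = 3: m = 5, d = 14, a = ⌊(9 + 5)/14⌋ = 1; p/q = (1·29 + 10)/(1·3 + 1) = 39/4; p² − 95·q² = 1521 − 1520 = 1.
  The first convergent with p² − 95·q² = 1 gives the fundamental solution (x₁, y₁) = (39, 4).
Step 2: Apply the recurrence (x_{n+1}, y_{n+1}) = (x₁x_n + 95y₁y_n, x₁y_n + y₁x_n) repeatedly.
  From (x_1, y_1) = (39, 4): x_2 = 39·39 + 95·4·4 = 3041; y_2 = 39·4 + 4·39 = 312.
Step 3: Verify x_2² - 95·y_2² = 9247681 - 9247680 = 1 (should be 1). ✓

(x_1, y_1) = (39, 4); (x_2, y_2) = (3041, 312).
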